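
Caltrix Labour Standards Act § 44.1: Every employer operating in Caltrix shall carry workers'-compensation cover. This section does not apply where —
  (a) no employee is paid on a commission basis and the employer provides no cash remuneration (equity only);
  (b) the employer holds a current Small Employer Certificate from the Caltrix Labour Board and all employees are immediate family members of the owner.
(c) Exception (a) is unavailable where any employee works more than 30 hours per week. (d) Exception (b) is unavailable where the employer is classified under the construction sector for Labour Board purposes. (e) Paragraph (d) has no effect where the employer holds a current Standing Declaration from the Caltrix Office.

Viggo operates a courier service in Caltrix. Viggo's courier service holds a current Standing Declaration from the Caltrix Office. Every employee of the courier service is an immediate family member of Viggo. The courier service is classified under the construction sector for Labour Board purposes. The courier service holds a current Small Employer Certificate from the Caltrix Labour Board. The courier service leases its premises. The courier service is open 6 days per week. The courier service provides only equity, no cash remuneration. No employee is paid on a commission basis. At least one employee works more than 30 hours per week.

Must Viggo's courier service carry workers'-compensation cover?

Exception (a)'s conditions are all satisfied: no employee is paid on commission; remuneration is equity-only. But: (c) operates — at least one employee exceeds 30 hours/week. Exception (a) does not apply.
Exception (b): a current Small Employer Certificate is held; every employee is an immediate family member — every condition holds. Considering the limiting provisions: (d) would limit (b) — the courier service is classified under the construction sector — but (e) sets (d) aside: (e) operates against (d): a current Standing Declaration is held. (b) remains available.

No — exception (b) applies; Viggo's courier service is not required to carry workers'-compensation cover.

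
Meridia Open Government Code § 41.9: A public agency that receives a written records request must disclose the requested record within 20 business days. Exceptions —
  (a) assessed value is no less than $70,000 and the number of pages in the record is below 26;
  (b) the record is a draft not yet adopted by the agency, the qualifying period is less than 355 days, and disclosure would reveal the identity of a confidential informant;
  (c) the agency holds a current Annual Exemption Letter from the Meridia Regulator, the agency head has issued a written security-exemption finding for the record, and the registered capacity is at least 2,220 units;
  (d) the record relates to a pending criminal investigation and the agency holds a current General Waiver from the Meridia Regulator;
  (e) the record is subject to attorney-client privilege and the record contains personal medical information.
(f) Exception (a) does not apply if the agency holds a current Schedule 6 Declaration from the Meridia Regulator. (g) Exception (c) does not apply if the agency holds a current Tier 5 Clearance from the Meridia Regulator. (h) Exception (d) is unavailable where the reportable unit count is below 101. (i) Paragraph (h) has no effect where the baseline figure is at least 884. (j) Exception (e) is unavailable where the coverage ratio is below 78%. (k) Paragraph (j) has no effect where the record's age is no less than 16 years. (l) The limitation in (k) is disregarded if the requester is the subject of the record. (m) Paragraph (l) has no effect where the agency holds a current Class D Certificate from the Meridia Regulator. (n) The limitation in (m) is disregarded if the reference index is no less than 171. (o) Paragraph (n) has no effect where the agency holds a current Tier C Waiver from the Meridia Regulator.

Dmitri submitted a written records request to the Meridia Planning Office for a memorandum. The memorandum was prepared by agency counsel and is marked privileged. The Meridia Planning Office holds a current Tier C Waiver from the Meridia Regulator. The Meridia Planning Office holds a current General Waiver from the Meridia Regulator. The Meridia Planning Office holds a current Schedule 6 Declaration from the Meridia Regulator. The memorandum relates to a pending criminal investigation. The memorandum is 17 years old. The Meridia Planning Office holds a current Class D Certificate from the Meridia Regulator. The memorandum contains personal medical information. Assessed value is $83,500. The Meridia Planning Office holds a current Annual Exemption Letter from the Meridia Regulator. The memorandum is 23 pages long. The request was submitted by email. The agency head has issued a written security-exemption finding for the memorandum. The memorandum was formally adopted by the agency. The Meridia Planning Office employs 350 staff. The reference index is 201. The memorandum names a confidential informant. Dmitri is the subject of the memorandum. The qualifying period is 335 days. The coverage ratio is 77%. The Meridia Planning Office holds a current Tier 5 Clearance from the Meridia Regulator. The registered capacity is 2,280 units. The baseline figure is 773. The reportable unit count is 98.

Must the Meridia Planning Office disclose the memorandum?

No — exception (e) applies; the Meridia Planning Office is not required to disclose the memorandum.

Exception (a) is satisfied on its face — assessed value is $83,500, meeting the $70,000 threshold; the number of pages in the record is 23, below the 26 limit. But: (f) is engaged — a current Schedule 6 Declaration is held. So (a) is unavailable.
Exception (b) does not apply: the memorandum has been formally adopted.
All of (c)'s requirements are met (a current Annual Exemption Letter is held; a written security-exemption finding has been issued; the registered capacity is 2,280 units, meeting the 2,220 units threshold). However, paragraph (g) must be considered: (g) operates against (c): a current Tier 5 Clearance is held. Exception (c) does not apply.
Exception (d): the memorandum relates to a pending investigation; a current General Waiver is held — every condition holds. But applying paragraphs (h)–(i): (h) operates against (d): the reportable unit count is 98, below the 101 limit. (i) does not operate here (the baseline figure is 773, short of 884), so (h) stands. Exception (d) does not apply.
All of (e)'s requirements are met (the memorandum is privileged; the memorandum contains personal medical information). Considering the limiting provisions: (j) operates (the coverage ratio is 77%, below the 78% limit), but yields to (k): (k) operates against (j): the record's age is 17 years, meeting the 16 years threshold. (l) would limit (k) — Dmitri is the subject of the memorandum — but (m) sets (l) aside: (m) operates — a current Class D Certificate is held. (n) is triggered (the reference index is 201, meeting the 171 threshold), but is displaced by (o): (o) operates against (n): a current Tier C Waiver is held. So (e) applies.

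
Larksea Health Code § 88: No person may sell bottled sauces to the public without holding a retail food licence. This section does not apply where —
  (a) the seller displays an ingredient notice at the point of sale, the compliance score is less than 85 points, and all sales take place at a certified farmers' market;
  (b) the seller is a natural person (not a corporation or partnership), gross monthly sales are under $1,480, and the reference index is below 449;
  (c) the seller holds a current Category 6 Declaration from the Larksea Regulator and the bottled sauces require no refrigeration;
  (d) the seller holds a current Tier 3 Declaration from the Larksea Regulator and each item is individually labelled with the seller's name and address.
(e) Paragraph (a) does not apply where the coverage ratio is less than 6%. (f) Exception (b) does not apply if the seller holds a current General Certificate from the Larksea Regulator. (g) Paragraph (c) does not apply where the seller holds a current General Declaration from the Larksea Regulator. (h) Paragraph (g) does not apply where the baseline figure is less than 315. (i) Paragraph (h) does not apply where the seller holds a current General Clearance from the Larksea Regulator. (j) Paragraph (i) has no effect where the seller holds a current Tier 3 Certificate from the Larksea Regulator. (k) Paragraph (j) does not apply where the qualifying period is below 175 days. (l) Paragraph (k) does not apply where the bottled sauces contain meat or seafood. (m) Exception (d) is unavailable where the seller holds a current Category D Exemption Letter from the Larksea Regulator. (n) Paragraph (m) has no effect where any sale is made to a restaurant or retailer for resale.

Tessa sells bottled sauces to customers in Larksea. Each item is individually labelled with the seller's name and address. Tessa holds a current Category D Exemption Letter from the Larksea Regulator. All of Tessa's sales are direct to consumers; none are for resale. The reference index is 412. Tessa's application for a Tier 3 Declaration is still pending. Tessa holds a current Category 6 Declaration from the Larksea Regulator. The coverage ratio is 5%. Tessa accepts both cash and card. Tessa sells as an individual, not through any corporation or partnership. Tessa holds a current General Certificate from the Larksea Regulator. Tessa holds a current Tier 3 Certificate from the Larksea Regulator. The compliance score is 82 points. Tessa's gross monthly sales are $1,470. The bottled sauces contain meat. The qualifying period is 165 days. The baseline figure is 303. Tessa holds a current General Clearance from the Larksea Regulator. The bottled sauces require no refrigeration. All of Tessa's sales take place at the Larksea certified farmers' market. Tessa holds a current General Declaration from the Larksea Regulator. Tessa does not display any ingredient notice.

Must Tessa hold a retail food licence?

No — exception (c) applies; Tessa is not required to hold a retail food licence.

Exception (a) requires that the seller displays an ingredient notice at the point of sale; but no ingredient notice is displayed, so (a) is unavailable.
Exception (b): the seller is a natural person; gross monthly sales are $1,470, under the $1,480 limit; the reference index is 412, below the 449 limit — every condition holds. But applying paragraph (f): (f) is triggered — a current General Certificate is held. (b) is therefore removed.
Exception (c) is satisfied on its face — a current Category 6 Declaration is held; the bottled sauces are shelf-stable. Under paragraphs (g)–(l): (g) is triggered (a current General Declaration is held), but is overridden by (h): (h) operates against (g): the baseline figure is 303, less than the 315 limit. (i) applies (a current General Clearance is held), but is set aside by (j): (j) operates against (i): a current Tier 3 Certificate is held. (k) applies (the qualifying period is 165 days, below the 175 days limit), but is set aside by (l): (l) operates against (k): the bottled sauces contain meat. So (c) applies.
Exception (d) fails — there is no Tier 3 Declaration in force.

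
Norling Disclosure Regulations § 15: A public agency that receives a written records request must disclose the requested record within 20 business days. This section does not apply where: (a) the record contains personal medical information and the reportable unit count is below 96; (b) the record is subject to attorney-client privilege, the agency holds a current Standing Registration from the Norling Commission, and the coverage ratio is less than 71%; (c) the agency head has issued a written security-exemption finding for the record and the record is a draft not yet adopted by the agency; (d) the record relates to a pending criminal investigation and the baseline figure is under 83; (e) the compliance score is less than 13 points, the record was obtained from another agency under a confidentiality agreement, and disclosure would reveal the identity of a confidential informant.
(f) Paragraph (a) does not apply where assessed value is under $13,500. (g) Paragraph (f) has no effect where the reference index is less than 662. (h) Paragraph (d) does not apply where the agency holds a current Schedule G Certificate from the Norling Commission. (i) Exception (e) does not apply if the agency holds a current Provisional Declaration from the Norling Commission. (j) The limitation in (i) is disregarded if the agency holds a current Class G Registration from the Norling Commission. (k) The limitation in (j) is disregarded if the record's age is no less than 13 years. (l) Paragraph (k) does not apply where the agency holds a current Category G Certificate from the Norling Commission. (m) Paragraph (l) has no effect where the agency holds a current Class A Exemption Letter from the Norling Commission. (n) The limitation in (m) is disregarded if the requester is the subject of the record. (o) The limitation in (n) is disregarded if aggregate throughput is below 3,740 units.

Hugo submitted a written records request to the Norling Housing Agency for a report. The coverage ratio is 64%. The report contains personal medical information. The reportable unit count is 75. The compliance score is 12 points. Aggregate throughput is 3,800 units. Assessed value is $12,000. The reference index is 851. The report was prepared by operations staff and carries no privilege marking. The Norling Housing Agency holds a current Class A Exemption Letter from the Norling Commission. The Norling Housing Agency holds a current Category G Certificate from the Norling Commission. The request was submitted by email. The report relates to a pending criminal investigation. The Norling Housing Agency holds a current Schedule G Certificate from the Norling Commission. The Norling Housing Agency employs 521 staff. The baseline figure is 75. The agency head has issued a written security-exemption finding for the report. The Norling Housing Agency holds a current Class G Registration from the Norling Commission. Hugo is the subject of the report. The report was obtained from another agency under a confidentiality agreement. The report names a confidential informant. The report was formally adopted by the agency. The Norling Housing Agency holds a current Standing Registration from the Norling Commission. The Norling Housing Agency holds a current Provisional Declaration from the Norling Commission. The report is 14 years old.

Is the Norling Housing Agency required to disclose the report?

Exception (a) is satisfied on its face — the report contains personal medical information; the reportable unit count is 75, below the 96 limit. But: (f) operates against (a): assessed value is $12,000, under the $13,500 limit. (g) is inapplicable (the reference index is 851, not less than 662), so (f) stands. So (a) is unavailable.
Exception (b) requires that the record is subject to attorney-client privilege; but the report carries no privilege marking, so (b) is unavailable.
Exception (c) does not apply: the report has been formally adopted.
All of (d)'s requirements are met (the report relates to a pending investigation; the baseline figure is 75, under the 83 limit). Turning to paragraph (h): (h) operates against (d): a current Schedule G Certificate is held. Exception (d) does not apply.
All of (e)'s requirements are met (the compliance score is 12 points, less than the 13 points limit; the report was obtained under a confidentiality agreement; the report names a confidential informant). Under paragraphs (i)–(o): (i) is engaged (a current Provisional Declaration is held), but is overridden by (j): (j) operates — a current Class G Registration is held. (k) would limit (j) — the record's age is 14 years, meeting the 13 years threshold — but (l) sets (k) aside: (l) operates — a current Category G Certificate is held. (m) would limit (l) — a current Class A Exemption Letter is held — but (n) sets (m) aside: (n) is engaged — Hugo is the subject of the report. (o) does not operate here (aggregate throughput is 3,800 units, not below 3,740 units), so (n) stands. So (e) applies.

No — exception (e) applies; the Norling Housing Agency is not required to disclose the report.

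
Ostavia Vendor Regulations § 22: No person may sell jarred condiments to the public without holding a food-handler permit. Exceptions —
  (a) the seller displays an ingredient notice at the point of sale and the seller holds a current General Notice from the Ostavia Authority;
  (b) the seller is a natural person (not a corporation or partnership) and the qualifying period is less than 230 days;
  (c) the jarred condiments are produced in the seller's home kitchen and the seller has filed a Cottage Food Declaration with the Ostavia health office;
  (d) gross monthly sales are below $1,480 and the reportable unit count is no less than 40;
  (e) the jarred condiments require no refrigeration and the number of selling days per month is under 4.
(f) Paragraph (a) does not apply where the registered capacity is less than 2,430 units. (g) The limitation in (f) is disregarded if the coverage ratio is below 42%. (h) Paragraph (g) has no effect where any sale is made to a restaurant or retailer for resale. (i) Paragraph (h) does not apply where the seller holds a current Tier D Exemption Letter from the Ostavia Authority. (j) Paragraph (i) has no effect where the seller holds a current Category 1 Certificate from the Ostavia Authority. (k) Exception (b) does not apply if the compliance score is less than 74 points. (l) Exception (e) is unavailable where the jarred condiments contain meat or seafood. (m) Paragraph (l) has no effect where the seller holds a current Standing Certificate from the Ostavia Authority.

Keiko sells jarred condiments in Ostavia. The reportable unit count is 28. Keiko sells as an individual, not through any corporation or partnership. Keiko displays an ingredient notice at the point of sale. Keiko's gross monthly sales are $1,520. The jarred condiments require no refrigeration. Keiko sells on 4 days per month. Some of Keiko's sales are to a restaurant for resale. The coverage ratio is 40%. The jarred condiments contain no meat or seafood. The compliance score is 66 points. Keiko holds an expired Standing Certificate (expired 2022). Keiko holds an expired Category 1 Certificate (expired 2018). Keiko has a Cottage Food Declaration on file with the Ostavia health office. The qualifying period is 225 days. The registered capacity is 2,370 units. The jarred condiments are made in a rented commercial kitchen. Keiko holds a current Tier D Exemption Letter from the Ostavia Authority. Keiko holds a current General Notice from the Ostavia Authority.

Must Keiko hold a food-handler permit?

Exception (a): an ingredient notice is displayed; a current General Notice is held — every condition holds. Under paragraphs (f)–(j): (f) is engaged (the registered capacity is 2,370 units, less than the 2,430 units limit), but yields to (g): (g) operates against (f): the coverage ratio is 40%, below the 42% limit. (h) would limit (g) — some sales are to a restaurant for resale — but (i) sets (h) aside: (i) operates against (h): a current Tier D Exemption Letter is held. (j) is inapplicable (the Category 1 Certificate is not current), so (i) stands. Exception (a) stands.
Exception (b): the seller is a natural person; the qualifying period is 225 days, less than the 230 days limit — every condition holds. However, paragraph (k) must be considered: (k) operates against (b): the compliance score is 66 points, less than the 74 points limit. So (b) is unavailable.
Exception (c) fails — the jarred condiments are made in a commercial kitchen, not a home kitchen.
Exception (d) does not apply: gross monthly sales are $1,520, not below $1,480.
Exception (e) requires that the number of selling days per month is under 4; but the number of selling days per month is 4, not under 4, so (e) is unavailable.

No — exception (a) applies; Keiko is not required to hold a food-handler permit.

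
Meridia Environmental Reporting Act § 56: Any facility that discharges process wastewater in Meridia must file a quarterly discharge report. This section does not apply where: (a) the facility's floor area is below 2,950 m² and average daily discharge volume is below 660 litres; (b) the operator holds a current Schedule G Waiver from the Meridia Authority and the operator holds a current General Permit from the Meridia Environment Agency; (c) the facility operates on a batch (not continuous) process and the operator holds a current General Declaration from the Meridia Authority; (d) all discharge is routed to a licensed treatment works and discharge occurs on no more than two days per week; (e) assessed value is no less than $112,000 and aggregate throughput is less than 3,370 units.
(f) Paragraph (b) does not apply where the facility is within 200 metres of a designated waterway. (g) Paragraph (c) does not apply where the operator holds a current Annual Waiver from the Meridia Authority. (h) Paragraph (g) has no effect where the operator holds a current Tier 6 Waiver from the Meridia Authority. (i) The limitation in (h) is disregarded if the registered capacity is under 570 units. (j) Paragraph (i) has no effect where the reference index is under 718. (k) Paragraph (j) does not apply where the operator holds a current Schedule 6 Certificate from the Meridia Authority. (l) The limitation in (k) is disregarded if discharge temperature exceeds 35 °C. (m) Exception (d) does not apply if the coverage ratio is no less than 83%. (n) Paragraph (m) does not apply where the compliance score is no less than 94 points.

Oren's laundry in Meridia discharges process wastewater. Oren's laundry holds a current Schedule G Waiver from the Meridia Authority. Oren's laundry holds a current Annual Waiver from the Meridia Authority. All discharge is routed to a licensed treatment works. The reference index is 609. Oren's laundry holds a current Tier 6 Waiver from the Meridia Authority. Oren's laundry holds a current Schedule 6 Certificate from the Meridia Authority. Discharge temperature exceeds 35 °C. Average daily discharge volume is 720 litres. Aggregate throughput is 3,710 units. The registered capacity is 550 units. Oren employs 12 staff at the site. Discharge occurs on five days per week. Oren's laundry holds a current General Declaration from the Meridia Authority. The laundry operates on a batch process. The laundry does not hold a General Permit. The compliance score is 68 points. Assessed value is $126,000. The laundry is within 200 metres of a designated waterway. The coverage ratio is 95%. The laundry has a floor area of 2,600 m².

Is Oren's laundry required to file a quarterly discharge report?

Exception (a) does not apply: average daily discharge volume is 720 litres, not below 660 litres.
Exception (b) requires that the operator holds a current General Permit from the Meridia Environment Agency; but no General Permit is held, so (b) is unavailable.
Exception (c)'s conditions are all satisfied: the facility operates on a batch process; a current General Declaration is held. Under paragraphs (g)–(l): (g) would limit (c) — a current Annual Waiver is held — but (h) sets (g) aside: (h) is engaged — a current Tier 6 Waiver is held. (i) is engaged (the registered capacity is 550 units, under the 570 units limit), but is set aside by (j): (j) applies — the reference index is 609, under the 718 limit. (k) is engaged (a current Schedule 6 Certificate is held), but yields to (l): (l) is triggered — discharge temperature exceeds 35 °C. (c) remains available.
Exception (d) requires that discharge occurs on no more than two days per week; but discharge occurs on five days per week, so (d) is unavailable.
Exception (e) requires that aggregate throughput is less than 3,370 units; but aggregate throughput is 3,710 units, not less than 3,370 units, so (e) is unavailable.

No — exception (c) applies; Oren's laundry is not required to file a quarterly discharge report.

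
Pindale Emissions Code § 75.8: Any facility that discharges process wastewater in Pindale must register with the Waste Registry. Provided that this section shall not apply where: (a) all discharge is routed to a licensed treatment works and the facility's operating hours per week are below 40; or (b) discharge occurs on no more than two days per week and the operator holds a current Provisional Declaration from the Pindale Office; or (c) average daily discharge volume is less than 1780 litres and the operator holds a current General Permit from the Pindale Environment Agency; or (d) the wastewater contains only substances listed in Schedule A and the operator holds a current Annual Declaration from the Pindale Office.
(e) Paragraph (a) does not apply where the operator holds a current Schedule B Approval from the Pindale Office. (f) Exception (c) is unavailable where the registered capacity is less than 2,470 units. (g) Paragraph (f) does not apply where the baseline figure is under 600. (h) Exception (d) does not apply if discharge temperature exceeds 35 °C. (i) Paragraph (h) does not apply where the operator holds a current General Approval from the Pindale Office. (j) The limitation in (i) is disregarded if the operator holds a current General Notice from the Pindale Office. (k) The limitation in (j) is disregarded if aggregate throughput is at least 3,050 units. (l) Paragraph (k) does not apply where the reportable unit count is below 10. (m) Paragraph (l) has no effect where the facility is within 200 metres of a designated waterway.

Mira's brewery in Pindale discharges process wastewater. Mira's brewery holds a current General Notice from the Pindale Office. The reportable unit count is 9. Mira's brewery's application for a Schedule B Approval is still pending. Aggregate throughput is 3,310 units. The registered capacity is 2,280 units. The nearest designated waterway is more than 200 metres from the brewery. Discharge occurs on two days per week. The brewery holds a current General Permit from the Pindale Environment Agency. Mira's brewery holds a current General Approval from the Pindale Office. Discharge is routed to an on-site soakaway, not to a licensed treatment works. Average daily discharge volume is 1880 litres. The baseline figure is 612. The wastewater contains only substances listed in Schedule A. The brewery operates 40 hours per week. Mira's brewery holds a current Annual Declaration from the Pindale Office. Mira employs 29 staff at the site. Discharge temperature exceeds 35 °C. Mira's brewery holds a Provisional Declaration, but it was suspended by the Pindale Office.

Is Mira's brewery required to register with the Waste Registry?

Exception (a) fails — discharge is not routed to a licensed treatment works.
Exception (b) does not apply: no current Provisional Declaration is held.
Exception (c) requires that average daily discharge volume is less than 1780 litres; but average daily discharge volume is 1880 litres, not less than 1780 litres, so (c) is unavailable.
Exception (d)'s conditions are all satisfied: the wastewater is Schedule-A-only; a current Annual Declaration is held. Turning to paragraphs (h)–(m): (h) operates against (d): discharge temperature exceeds 35 °C. (i) would limit (h) — a current General Approval is held — but (j) sets (i) aside: (j) is triggered — a current General Notice is held. (k) would limit (j) — aggregate throughput is 3,310 units, meeting the 3,050 units threshold — but (l) sets (k) aside: (l) is engaged — the reportable unit count is 9, below the 10 limit. (m), which would lift (l), does not operate here — the brewery is more than 200 m from any designated waterway. Exception (d) does not apply.
No exception is made out. Mira's brewery falls within the general rule.

Yes — Mira's brewery must register with the Waste Registry.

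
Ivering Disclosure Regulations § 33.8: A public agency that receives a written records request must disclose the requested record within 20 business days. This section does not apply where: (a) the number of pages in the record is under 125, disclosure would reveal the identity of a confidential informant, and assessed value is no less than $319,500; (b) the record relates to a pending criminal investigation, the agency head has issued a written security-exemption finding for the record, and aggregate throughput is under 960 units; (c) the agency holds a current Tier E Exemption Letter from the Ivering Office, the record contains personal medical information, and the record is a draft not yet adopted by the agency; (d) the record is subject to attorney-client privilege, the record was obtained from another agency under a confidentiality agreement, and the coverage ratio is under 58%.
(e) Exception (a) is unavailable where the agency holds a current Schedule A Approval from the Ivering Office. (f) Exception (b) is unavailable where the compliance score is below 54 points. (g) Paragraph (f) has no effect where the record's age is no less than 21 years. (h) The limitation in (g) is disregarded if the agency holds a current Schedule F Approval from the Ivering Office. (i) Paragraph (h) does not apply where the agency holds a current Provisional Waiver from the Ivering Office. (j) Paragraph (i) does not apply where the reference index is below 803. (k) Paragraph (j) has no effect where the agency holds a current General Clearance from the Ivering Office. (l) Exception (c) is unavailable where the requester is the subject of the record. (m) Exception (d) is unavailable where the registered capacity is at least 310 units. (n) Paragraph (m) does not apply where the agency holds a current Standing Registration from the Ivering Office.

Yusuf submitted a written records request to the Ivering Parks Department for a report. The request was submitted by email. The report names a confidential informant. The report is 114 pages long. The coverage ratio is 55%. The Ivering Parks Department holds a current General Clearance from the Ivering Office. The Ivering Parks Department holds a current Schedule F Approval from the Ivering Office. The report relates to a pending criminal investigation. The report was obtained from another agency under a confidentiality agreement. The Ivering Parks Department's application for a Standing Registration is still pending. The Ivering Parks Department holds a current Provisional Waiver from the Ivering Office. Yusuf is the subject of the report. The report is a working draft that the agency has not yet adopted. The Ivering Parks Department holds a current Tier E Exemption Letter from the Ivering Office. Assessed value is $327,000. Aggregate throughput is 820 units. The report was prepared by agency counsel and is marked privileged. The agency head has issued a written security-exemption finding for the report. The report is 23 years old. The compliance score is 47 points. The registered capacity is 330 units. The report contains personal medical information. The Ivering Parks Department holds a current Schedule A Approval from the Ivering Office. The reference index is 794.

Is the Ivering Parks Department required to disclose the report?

Exception (a) is satisfied on its face — the number of pages in the record is 114, under the 125 limit; the report names a confidential informant; assessed value is $327,000, meeting the $319,500 threshold. Turning to paragraph (e): (e) operates against (a): a current Schedule A Approval is held. (a) is therefore removed.
Exception (b): the report relates to a pending investigation; a written security-exemption finding has been issued; aggregate throughput is 820 units, under the 960 units limit — every condition holds. As to paragraphs (f)–(k): (f) is triggered (the compliance score is 47 points, below the 54 points limit), but is itself disapplied by (g): (g) is engaged — the record's age is 23 years, meeting the 21 years threshold. (h) operates (a current Schedule F Approval is held), but yields to (i): (i) operates against (h): a current Provisional Waiver is held. (j) would limit (i) — the reference index is 794, below the 803 limit — but (k) sets (j) aside: (k) operates against (j): a current General Clearance is held. (b) remains available.
All of (c)'s requirements are met (a current Tier E Exemption Letter is held; the report contains personal medical information; the report is an unadopted draft). But applying paragraph (l): (l) operates against (c): Yusuf is the subject of the report. (c) is therefore removed.
Exception (d)'s conditions are all satisfied: the report is privileged; the report was obtained under a confidentiality agreement; the coverage ratio is 55%, under the 58% limit. But: (m) operates against (d): the registered capacity is 330 units, meeting the 310 units threshold. (n) is not engaged (there is no Standing Registration in force), so (m) stands. So (d) is unavailable.

No — exception (b) applies; the Ivering Parks Department is not required to disclose the report.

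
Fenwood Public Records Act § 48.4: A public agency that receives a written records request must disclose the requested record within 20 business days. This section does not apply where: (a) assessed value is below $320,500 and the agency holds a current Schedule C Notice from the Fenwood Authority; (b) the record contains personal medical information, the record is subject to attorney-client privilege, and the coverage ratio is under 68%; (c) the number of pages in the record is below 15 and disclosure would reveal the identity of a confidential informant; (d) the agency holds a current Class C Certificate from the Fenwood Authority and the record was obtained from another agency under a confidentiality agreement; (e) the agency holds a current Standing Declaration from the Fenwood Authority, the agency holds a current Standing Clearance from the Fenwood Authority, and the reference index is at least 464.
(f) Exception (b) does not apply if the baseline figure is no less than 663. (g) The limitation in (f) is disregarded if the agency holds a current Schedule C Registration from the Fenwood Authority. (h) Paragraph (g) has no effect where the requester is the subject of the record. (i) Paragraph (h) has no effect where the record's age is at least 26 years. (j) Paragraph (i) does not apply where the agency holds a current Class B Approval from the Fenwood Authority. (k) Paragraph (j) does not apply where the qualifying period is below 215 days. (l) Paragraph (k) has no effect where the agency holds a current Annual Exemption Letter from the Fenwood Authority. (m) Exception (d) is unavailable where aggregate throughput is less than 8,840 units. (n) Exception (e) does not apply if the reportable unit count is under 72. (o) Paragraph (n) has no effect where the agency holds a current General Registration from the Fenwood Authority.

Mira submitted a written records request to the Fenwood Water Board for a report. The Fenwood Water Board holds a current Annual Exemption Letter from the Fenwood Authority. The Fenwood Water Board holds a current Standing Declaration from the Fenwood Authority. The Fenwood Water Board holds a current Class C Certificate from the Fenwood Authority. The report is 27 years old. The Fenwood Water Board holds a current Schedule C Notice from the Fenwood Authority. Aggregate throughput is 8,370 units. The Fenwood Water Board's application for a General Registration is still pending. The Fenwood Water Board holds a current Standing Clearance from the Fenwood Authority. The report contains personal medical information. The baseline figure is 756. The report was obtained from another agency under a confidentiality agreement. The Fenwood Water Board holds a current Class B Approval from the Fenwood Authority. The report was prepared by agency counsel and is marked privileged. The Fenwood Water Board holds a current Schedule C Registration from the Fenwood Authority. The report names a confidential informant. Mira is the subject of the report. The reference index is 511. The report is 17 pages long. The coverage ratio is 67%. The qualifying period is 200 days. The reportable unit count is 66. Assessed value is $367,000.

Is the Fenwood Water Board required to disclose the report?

Yes — the Fenwood Water Board must disclose the report.

Exception (a) fails — assessed value is $367,000, not below $320,500.
Exception (b) is satisfied on its face — the report contains personal medical information; the report is privileged; the coverage ratio is 67%, under the 68% limit. Turning to paragraphs (f)–(l): (f) applies — the baseline figure is 756, meeting the 663 threshold. (g) operates (a current Schedule C Registration is held), but is set aside by (h): (h) operates against (g): Mira is the subject of the report. (i) would limit (h) — the record's age is 27 years, meeting the 26 years threshold — but (j) sets (i) aside: (j) is engaged — a current Class B Approval is held. (k) is triggered (the qualifying period is 200 days, below the 215 days limit), but is set aside by (l): (l) operates against (k): a current Annual Exemption Letter is held. (b) is therefore removed.
Exception (c) requires that the number of pages in the record is below 15; but the number of pages in the record is 17, not below 15, so (c) is unavailable.
Exception (d)'s conditions are all satisfied: a current Class C Certificate is held; the report was obtained under a confidentiality agreement. Turning to paragraph (m): (m) operates against (d): aggregate throughput is 8,370 units, less than the 8,840 units limit. Exception (d) does not apply.
Exception (e)'s conditions are all satisfied: a current Standing Declaration is held; a current Standing Clearance is held; the reference index is 511, meeting the 464 threshold. But: (n) applies — the reportable unit count is 66, under the 72 limit. (o), which would lift (n), is not engaged — there is no General Registration in force. (e) is therefore removed.
No exception displaces § 48.4.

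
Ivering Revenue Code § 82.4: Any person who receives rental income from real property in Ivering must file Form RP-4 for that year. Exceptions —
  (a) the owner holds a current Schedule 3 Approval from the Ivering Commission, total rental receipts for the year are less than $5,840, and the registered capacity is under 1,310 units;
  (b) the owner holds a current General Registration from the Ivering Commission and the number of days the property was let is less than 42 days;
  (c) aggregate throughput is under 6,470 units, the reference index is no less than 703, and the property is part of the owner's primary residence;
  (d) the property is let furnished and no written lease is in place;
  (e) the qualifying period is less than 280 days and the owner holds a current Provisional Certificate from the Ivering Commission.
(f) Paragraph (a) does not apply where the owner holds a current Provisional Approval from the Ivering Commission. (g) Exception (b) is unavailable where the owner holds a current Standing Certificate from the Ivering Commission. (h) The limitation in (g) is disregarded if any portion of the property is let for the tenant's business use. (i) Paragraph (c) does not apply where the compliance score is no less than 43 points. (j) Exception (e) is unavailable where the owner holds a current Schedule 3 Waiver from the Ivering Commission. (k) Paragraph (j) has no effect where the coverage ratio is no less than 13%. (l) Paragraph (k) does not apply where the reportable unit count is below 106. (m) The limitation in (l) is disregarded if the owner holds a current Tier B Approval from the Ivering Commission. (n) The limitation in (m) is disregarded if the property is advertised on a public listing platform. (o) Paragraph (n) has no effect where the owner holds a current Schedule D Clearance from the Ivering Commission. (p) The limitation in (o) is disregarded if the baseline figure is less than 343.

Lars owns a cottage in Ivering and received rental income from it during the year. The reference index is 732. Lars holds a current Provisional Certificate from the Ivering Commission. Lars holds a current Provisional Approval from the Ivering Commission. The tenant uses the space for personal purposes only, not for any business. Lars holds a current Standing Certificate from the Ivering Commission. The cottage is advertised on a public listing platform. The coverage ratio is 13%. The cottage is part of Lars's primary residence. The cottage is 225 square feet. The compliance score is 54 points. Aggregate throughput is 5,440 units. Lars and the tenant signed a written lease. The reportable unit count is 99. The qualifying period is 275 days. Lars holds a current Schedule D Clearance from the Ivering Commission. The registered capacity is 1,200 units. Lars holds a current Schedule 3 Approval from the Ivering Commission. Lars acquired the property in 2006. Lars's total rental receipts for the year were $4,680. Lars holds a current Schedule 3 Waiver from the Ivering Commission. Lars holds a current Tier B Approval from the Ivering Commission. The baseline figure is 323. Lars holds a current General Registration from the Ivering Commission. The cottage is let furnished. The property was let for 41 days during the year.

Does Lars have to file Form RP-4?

Exception (a)'s conditions are all satisfied: a current Schedule 3 Approval is held; total rental receipts for the year are $4,680, less than the $5,840 limit; the registered capacity is 1,200 units, under the 1,310 units limit. However, paragraph (f) must be considered: (f) operates against (a): a current Provisional Approval is held. So (a) is unavailable.
Exception (b): a current General Registration is held; the number of days the property was let is 41 days, less than the 42 days limit — every condition holds. But applying paragraphs (g)–(h): (g) applies — a current Standing Certificate is held. (h) is not engaged (the space is used for personal purposes only), so (g) stands. Exception (b) does not apply.
Exception (c) is satisfied on its face — aggregate throughput is 5,440 units, under the 6,470 units limit; the reference index is 732, meeting the 703 threshold; the cottage is part of the primary residence. But applying paragraph (i): (i) operates — the compliance score is 54 points, meeting the 43 points threshold. (c) is therefore removed.
Exception (d) requires that no written lease is in place; but a written lease is in place, so (d) is unavailable.
Exception (e)'s conditions are all satisfied: the qualifying period is 275 days, less than the 280 days limit; a current Provisional Certificate is held. But: (j) is triggered — a current Schedule 3 Waiver is held. (k) would limit (j) — the coverage ratio is 13%, meeting the 13% threshold — but (l) sets (k) aside: (l) operates against (k): the reportable unit count is 99, below the 106 limit. (m) is engaged (a current Tier B Approval is held), but is set aside by (n): (n) operates against (m): the property is publicly advertised. (o) would limit (n) — a current Schedule D Clearance is held — but (p) sets (o) aside: (p) operates against (o): the baseline figure is 323, less than the 343 limit. So (e) is unavailable.
None of the exceptions is available; § 82.4 applies in full.

Yes — Lars must file Form RP-4.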